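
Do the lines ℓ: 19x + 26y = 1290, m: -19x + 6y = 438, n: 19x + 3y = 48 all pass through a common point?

Yes

Intersecting ℓ and m: solving the 2×2 system gives (x, y) = (-6, 54).
Substitute into n: (19)(-6) + (3)(54) = 48.
This equals 48, so (-6, 54) lies on all three lines and they are concurrent.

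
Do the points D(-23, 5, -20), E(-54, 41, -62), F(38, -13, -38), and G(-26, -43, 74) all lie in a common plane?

Yes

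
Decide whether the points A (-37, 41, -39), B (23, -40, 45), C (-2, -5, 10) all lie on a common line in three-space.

No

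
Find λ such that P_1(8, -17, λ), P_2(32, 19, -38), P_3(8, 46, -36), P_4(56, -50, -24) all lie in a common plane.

-12

The points are coplanar iff P_1P_2 · (P_1P_3 × P_1P_4) = 0.
Expanding, this is linear in λ: (-1008)λ + (-12096) = 0.
So λ = -12.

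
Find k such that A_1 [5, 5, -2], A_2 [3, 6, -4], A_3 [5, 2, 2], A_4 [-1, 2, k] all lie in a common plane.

0

Normal to plane A_1A_2A_3: n = (-2, 8, 6); plane equation n·P = 18.
Requiring n·A_4 = 18: (6)k + (18) = 18.
So k = 0.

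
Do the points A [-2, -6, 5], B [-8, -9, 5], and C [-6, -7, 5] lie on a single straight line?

AB = (-6, -3, 0), AC = (-4, -1, 0).
Comparing components 1 and 2: (-6)(-1) − (-3)(-4) = -6 ≠ 0, so AB and AC are not parallel and the points are not collinear.

No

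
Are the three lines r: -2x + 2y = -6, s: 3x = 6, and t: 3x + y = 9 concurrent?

No

Intersecting r and s: solving the 2×2 system gives (x, y) = (2, -1).
Substitute into t: (3)(2) + (1)(-1) = 5.
But t requires 9 ≠ 5, so the three lines have no common point.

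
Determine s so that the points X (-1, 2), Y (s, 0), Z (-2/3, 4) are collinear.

Collinearity: (Y − X) must be parallel to (Z − X) = (1/3, 2).
Cross-multiplying the components: (s − (-1))·(2) = (-2)·(1/3).
Solving gives s = -4/3.

-4/3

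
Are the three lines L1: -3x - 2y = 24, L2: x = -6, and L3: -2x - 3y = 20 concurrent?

The three lines meet at one point iff the augmented coefficient matrix [aᵢ bᵢ cᵢ] has rank < 3, i.e. its determinant vanishes.
Here the determinant is -2.
Nonzero, so no common point exists.

No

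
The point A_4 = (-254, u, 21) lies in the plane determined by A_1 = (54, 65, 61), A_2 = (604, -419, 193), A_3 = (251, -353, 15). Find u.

425

Coplanarity requires A_1A_2 · (A_1A_3 × A_1A_4) = 0.
A_1A_2 = (550, -484, 132), A_1A_3 = (197, -418, -46); the triple product is linear in u with coefficient 51304 and constant term -21804200.
Setting it to zero: u = 425.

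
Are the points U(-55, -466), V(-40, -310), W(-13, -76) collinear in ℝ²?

No

UV = (15, 156), UW = (42, 390).
Twice the signed area of △UVW is (15)(390) − (156)(42) = -702.
The area is nonzero, so the three points are not collinear.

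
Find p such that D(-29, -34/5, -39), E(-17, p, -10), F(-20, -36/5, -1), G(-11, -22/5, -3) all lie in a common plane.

-28/5

Normal to plane DFG: n = (-528/5, 360, 144/5); plane equation n·P = -2544/5.
Requiring n·E = -2544/5: (360)p + (7536/5) = -2544/5.
So p = -28/5.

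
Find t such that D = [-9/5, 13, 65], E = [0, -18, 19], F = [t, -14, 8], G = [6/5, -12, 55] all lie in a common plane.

-6/5

Normal to plane DEG: n = (-840, -120, 48); plane equation n·P = 3072.
Requiring n·F = 3072: (-840)t + (2064) = 3072.
So t = -6/5.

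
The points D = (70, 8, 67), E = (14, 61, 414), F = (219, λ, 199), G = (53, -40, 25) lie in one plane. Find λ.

326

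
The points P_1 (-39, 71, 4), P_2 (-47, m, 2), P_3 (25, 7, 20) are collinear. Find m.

79

Collinearity requires P_1P_2 × P_1P_3 = 0; each component is linear in m.
The x-component gives (16)m + (-1264) = 0, so m = 79.
The remaining components then also vanish.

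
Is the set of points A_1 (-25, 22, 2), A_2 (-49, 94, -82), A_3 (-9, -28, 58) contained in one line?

No

A_1A_2 = (-24, 72, -84), A_1A_3 = (16, -50, 56).
Comparing components 2 and 3: (72)(56) − (-84)(-50) = -168 ≠ 0, so A_1A_2 and A_1A_3 are not parallel and the points are not collinear.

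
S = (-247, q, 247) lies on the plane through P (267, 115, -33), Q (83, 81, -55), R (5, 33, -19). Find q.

-233

A normal to the plane is n = PQ × PR = (-2280, 8340, 6180).
S lies in the plane iff n · PS = 0.
This gives (8340)q + (1943220) = 0, so q = -233.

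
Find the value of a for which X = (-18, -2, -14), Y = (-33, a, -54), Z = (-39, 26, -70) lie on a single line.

Direction XZ = (-21, 28, -56). From the x-coordinate of Y, the parameter along the line is τ = (-33 − (-18))/(-21) = 5/7.
Then a = (-2) + 5/7·(28) = 18.

18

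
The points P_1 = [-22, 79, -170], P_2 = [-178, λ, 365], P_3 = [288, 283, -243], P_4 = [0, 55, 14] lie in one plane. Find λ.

Coplanarity ⇔ det[P_1P_2; P_1P_3; P_1P_4] = 0.
Expanding, this is linear in λ: (-58646)λ + (-7330750) = 0.
So λ = -125.

-125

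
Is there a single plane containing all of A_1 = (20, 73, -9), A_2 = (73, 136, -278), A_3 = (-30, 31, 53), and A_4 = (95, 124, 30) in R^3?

Yes

The four points are coplanar iff the 3×3 determinant with rows A_1A_2, A_1A_3, A_1A_4 is zero.
Rows: (53, 63, -269), (-50, -42, 62), (75, 51, 39).
Expanding along the first row: (53)(-4800) − (63)(-6600) + (-269)(600) = 0.
Zero determinant ⇒ coplanar.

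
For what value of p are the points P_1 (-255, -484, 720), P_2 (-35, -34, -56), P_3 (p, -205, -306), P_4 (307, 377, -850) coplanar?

Coplanarity ⇔ det[P_1P_2; P_1P_3; P_1P_4] = 0.
Expanding, this is linear in p: (38364)p + (-30039012) = 0.
So p = 783.

783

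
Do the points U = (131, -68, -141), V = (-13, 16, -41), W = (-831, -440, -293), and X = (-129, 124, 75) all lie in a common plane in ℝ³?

Yes

With U as base: UV = (-144, 84, 100), UW = (-962, -372, -152), UX = (-260, 192, 216).
UW × UX = (-51168, 247312, -281424).
UV · (UW × UX) = 0.
The scalar triple product vanishes, so the four points are coplanar.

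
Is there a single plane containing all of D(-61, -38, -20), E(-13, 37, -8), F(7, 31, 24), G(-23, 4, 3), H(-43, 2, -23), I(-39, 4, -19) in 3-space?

No

The plane through D, E, F has normal n = DE × DF = (2472, -1296, -1788) and equation n·P = -65784.
Checking the remaining points: n·G = -67404, n·H = -67764, n·I = -67620.
Since n·G = -67404 ≠ -65784, G is off the plane and the points are not all coplanar.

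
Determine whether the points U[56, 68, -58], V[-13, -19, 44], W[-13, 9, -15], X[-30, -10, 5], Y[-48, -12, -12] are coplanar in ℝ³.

The plane through U, V, W has normal n = UV × UW = (2277, -4071, -1932) and equation n·P = -37260.
Checking the remaining points: n·X = -37260, n·Y = -37260.
All equal -37260, so all 5 points lie in one plane.

Yes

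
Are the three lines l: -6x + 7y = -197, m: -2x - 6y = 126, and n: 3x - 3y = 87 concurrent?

Yes

Intersecting l and m: solving the 2×2 system gives (x, y) = (6, -23).
Substitute into n: (3)(6) + (-3)(-23) = 87.
This equals 87, so (6, -23) lies on all three lines and they are concurrent.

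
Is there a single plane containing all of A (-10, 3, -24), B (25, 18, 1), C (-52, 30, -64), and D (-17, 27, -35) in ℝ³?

With A as base: AB = (35, 15, 25), AC = (-42, 27, -40), AD = (-7, 24, -11).
AC × AD = (663, -182, -819).
AB · (AC × AD) = 0.
The scalar triple product vanishes, so the four points are coplanar.

Yes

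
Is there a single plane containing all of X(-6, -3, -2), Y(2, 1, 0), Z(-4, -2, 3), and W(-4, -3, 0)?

No

With X as base: XY = (8, 4, 2), XZ = (2, 1, 5), XW = (2, 0, 2).
XZ × XW = (2, 6, -2).
XY · (XZ × XW) = 36.
Since 36 ≠ 0, the four points are not coplanar.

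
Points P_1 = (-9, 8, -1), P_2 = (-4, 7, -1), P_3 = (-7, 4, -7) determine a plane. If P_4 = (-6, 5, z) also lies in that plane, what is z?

Coplanarity requires P_1P_2 · (P_1P_3 × P_1P_4) = 0.
P_1P_2 = (5, -1, 0), P_1P_3 = (2, -4, -6); the triple product is linear in z with coefficient -18 and constant term -90.
Setting it to zero: z = -5.

-5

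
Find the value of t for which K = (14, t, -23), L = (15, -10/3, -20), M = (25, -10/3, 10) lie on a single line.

Direction LM = (10, 0, 30). From the x-coordinate of K, the parameter along the line is τ = (14 − 15)/10 = -1/10.
Then t = (-10/3) + (-1/10)·(0) = -10/3.

-10/3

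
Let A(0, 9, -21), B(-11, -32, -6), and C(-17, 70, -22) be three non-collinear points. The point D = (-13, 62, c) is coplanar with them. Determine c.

Coplanarity requires AB · (AC × AD) = 0.
AB = (-11, -41, 15), AC = (-17, 61, -1); the triple product is linear in c with coefficient -1368 and constant term -31464.
Setting it to zero: c = -23.

-23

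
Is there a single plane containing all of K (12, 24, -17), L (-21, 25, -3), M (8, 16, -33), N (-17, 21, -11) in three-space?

The four points are coplanar iff the 3×3 determinant with rows KL, KM, KN is zero.
Rows: (-33, 1, 14), (-4, -8, -16), (-29, -3, 6).
Expanding along the first row: (-33)(-96) − (1)(-488) + (14)(-220) = 576.
Nonzero ⇒ not coplanar.

No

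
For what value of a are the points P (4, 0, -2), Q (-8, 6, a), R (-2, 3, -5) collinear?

-8

Direction PR = (-6, 3, -3). From the x-coordinate of Q, the parameter along the line is τ = (-8 − 4)/(-6) = 2.
Then a = (-2) + 2·(-3) = -8.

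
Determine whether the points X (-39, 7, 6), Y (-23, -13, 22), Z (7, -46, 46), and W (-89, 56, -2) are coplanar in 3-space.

The four points are coplanar iff the 3×3 determinant with rows XY, XZ, XW is zero.
Rows: (16, -20, 16), (46, -53, 40), (-50, 49, -8).
Expanding along the first row: (16)(-1536) − (-20)(1632) + (16)(-396) = 1728.
Nonzero ⇒ not coplanar.

No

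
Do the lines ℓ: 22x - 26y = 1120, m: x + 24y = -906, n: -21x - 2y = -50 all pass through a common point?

Intersecting ℓ and m: solving the 2×2 system gives (x, y) = (6, -38).
Substitute into n: (-21)(6) + (-2)(-38) = -50.
This equals -50, so (6, -38) lies on all three lines and they are concurrent.

Yes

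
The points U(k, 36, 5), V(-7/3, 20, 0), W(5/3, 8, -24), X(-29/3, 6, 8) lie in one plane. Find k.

4/3

Coplanarity ⇔ det[UV; UW; UX] = 0.
Expanding, this is linear in k: (432)k + (-576) = 0.
So k = 4/3.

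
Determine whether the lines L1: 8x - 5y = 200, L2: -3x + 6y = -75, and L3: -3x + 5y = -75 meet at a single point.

Intersecting L1 and L2: solving the 2×2 system gives (x, y) = (25, 0).
Substitute into L3: (-3)(25) + (5)(0) = -75.
This equals -75, so (25, 0) lies on all three lines and they are concurrent.

Yes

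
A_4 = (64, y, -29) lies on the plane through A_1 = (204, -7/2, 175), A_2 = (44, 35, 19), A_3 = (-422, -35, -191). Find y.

161/2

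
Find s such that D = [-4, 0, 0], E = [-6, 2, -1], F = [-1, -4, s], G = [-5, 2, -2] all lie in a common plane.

3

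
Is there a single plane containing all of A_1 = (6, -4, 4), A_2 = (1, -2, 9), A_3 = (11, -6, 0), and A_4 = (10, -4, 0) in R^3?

No

A normal to the plane through A_1, A_2, A_3 is n = A_1A_2 × A_1A_3 = (2, 5, 0).
The plane has equation n·P = -8. For A_4: n·A_4 = 0.
0 ≠ -8, so A_4 is off the plane.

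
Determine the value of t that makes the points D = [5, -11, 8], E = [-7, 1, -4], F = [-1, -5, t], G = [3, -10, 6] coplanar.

Normal to plane DEG: n = (-12, 0, 12); plane equation n·P = 36.
Requiring n·F = 36: (12)t + (12) = 36.
So t = 2.

2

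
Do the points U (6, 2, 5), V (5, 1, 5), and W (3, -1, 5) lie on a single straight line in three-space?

Yes

UV = (-1, -1, 0), UW = (-3, -3, 0).
UV × UW = (0, 0, 0).
The cross product vanishes, so the three points are collinear.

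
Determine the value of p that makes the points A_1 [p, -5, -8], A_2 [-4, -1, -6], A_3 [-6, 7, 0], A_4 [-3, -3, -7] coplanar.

The points are coplanar iff A_1A_2 · (A_1A_3 × A_1A_4) = 0.
Expanding, this is linear in p: (-4)p + (-8) = 0.
So p = -2.

-2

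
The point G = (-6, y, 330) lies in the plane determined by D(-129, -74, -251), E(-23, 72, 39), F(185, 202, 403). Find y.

Coplanarity requires DE · (DF × DG) = 0.
DE = (106, 146, 290), DF = (314, 276, 654); the triple product is linear in y with coefficient 21736 and constant term -6129552.
Setting it to zero: y = 282.

282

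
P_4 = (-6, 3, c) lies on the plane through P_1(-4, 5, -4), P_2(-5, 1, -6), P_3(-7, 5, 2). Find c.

Coplanarity requires P_1P_2 · (P_1P_3 × P_1P_4) = 0.
P_1P_2 = (-1, -4, -2), P_1P_3 = (-3, 0, 6); the triple product is linear in c with coefficient -12 and constant term -24.
Setting it to zero: c = -2.

-2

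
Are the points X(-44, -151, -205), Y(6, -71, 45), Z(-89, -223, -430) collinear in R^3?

XY = (50, 80, 250), XZ = (-45, -72, -225).
XY × XZ = (0, 0, 0).
The cross product vanishes, so the three points are collinear.

Yes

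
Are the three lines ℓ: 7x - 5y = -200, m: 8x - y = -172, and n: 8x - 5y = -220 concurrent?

Yes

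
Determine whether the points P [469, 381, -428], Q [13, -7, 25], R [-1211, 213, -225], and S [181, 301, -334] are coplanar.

No

A normal to the plane through P, Q, R is n = PQ × PR = (-2660, -668472, -575232).
The plane has equation n·X = -9736076. For S: n·S = -9564044.
-9564044 ≠ -9736076, so S is off the plane.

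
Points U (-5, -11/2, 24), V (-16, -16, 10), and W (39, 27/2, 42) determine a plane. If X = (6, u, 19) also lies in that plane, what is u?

A normal to the plane is n = UV × UW = (77, -418, 253).
X lies in the plane iff n · UX = 0.
This gives (-418)u + (-2717) = 0, so u = -13/2.

-13/2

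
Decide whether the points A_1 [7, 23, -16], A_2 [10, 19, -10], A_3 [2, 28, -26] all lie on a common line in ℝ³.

A_1A_2 = (3, -4, 6), A_1A_3 = (-5, 5, -10).
A_1A_2 × A_1A_3 = (10, 0, -5).
The cross product is nonzero, so the points do not lie on one line.

No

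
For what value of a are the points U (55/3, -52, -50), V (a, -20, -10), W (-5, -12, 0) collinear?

-1/3

Direction UW = (-70/3, 40, 50). From the y-coordinate of V, the parameter along the line is τ = (-20 − (-52))/40 = 4/5.
Then a = 55/3 + 4/5·(-70/3) = -1/3.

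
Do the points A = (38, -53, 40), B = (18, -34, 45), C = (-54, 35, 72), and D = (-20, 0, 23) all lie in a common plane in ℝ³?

The four points are coplanar iff the 3×3 determinant with rows AB, AC, AD is zero.
Rows: (-20, 19, 5), (-92, 88, 32), (-58, 53, -17).
Expanding along the first row: (-20)(-3192) − (19)(3420) + (5)(228) = 0.
Zero determinant ⇒ coplanar.

Yes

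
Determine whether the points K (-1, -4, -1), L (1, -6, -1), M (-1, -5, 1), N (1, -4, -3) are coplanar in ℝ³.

No

With K as base: KL = (2, -2, 0), KM = (0, -1, 2), KN = (2, 0, -2).
KM × KN = (2, 4, 2).
KL · (KM × KN) = -4.
Since -4 ≠ 0, the four points are not coplanar.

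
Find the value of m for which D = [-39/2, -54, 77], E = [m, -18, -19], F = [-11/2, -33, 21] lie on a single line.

9/2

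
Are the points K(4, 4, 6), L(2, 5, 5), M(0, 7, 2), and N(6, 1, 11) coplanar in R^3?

The four points are coplanar iff the 3×3 determinant with rows KL, KM, KN is zero.
Rows: (-2, 1, -1), (-4, 3, -4), (2, -3, 5).
Expanding along the first row: (-2)(3) − (1)(-12) + (-1)(6) = 0.
Zero determinant ⇒ coplanar.

Yes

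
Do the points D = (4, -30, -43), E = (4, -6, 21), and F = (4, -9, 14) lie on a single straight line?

DE = (0, 24, 64), DF = (0, 21, 57).
DE × DF = (24, 0, 0).
The cross product is nonzero, so the points do not lie on one line.

No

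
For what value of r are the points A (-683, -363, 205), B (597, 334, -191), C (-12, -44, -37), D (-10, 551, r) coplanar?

403

The points are coplanar iff AB · (AC × AD) = 0.
Expanding, this is linear in r: (-59367)r + (23924901) = 0.
So r = 403.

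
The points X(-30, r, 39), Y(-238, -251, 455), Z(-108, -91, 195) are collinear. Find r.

5

Direction YZ = (130, 160, -260). From the x-coordinate of X, the parameter along the line is τ = (-30 − (-238))/130 = 8/5.
Then r = (-251) + 8/5·(160) = 5.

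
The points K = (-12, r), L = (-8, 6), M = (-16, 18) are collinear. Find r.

12

Collinearity: (K − L) must be parallel to (M − L) = (-8, 12).
Cross-multiplying the components: (r − 6)·(-8) = (-4)·(12).
Solving gives r = 12.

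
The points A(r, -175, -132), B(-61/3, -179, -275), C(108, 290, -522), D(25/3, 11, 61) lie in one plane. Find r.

-27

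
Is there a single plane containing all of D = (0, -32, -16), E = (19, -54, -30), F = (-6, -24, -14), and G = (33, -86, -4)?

Yes

A normal to the plane through D, E, F is n = DE × DF = (68, 46, 20).
The plane has equation n·P = -1792. For G: n·G = -1792.
Equal, so G lies in the plane and all four are coplanar.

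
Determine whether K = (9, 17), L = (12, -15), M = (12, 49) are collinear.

No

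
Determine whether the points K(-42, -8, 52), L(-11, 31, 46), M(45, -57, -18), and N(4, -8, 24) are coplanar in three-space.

The four points are coplanar iff the 3×3 determinant with rows KL, KM, KN is zero.
Rows: (31, 39, -6), (87, -49, -70), (46, 0, -28).
Expanding along the first row: (31)(1372) − (39)(784) + (-6)(2254) = -1568.
Nonzero ⇒ not coplanar.

No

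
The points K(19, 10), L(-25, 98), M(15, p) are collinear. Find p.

18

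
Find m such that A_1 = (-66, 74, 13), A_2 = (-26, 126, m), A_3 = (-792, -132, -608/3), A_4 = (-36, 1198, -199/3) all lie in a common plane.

65/3

Normal to plane A_1A_3A_4: n = (258752, -64066, -809844); plane equation n·P = -32346488.
Requiring n·A_2 = -32346488: (-809844)m + (-14799868) = -32346488.
So m = 65/3.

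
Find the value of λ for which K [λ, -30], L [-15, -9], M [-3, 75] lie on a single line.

Collinearity: (K − L) must be parallel to (M − L) = (12, 84).
Cross-multiplying the components: (λ − (-15))·(84) = (-21)·(12).
Solving gives λ = -18.

-18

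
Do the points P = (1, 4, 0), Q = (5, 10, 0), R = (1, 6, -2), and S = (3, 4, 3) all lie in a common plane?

Yes

With P as base: PQ = (4, 6, 0), PR = (0, 2, -2), PS = (2, 0, 3).
PR × PS = (6, -4, -4).
PQ · (PR × PS) = 0.
The scalar triple product vanishes, so the four points are coplanar.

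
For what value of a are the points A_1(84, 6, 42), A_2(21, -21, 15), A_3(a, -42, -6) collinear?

Direction A_1A_2 = (-63, -27, -27). From the y-coordinate of A_3, the parameter along the line is τ = (-42 − 6)/(-27) = 16/9.
Then a = 84 + 16/9·(-63) = -28.

-28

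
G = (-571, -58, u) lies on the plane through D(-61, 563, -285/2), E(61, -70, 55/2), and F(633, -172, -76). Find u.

The plane through D, E, F has equation (165711/2)x + 109867y + 349632z = 13956751/2.
Substituting G: (349632)u + (-107365553/2) = 13956751/2, so u = 347/2.

347/2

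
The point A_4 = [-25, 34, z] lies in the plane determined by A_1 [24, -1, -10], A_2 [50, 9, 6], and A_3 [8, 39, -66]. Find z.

-94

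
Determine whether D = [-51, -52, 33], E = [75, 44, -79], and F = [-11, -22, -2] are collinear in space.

No

DE = (126, 96, -112), DF = (40, 30, -35).
DE × DF = (0, -70, -60).
The cross product is nonzero, so the points do not lie on one line.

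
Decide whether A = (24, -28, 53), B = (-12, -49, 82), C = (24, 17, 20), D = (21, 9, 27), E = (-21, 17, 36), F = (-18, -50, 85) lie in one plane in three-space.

The plane through A, B, C has normal n = AB × AC = (-612, -1188, -1620) and equation n·P = -67284.
Checking the remaining points: n·D = -67284, n·E = -65664, n·F = -67284.
Since n·E = -65664 ≠ -67284, E is off the plane and the points are not all coplanar.

No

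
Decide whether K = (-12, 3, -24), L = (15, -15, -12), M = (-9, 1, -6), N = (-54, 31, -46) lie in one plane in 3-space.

A normal to the plane through K, L, M is n = KL × KM = (-300, -450, 0).
The plane has equation n·P = 2250. For N: n·N = 2250.
Equal, so N lies in the plane and all four are coplanar.

Yes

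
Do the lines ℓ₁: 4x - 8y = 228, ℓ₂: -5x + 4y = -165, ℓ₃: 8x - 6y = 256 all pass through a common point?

Yes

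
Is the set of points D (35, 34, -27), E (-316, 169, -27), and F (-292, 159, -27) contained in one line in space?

DE = (-351, 135, 0), DF = (-327, 125, 0).
Comparing components 1 and 2: (-351)(125) − (135)(-327) = 270 ≠ 0, so DE and DF are not parallel and the points are not collinear.

No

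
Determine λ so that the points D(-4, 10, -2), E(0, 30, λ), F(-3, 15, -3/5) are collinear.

18/5

Collinearity requires DE × DF = 0; each component is linear in λ.
The x-component gives (-5)λ + (18) = 0, so λ = 18/5.
The remaining components then also vanish.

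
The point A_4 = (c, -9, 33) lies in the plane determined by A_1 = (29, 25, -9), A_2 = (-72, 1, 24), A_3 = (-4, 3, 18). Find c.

Coplanarity requires A_1A_2 · (A_1A_3 × A_1A_4) = 0.
A_1A_2 = (-101, -24, 33), A_1A_3 = (-33, -22, 27); the triple product is linear in c with coefficient 78 and constant term 2106.
Setting it to zero: c = -27.

-27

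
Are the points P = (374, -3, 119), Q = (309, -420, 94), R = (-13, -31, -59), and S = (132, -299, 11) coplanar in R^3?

Yes

A normal to the plane through P, Q, R is n = PQ × PR = (73526, -1895, -159559).
The plane has equation n·X = 8516888. For S: n·S = 8516888.
Equal, so S lies in the plane and all four are coplanar.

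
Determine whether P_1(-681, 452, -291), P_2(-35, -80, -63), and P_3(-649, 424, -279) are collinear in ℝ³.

No

P_1P_2 = (646, -532, 228), P_1P_3 = (32, -28, 12).
P_1P_2 × P_1P_3 = (0, -456, -1064).
The cross product is nonzero, so the points do not lie on one line.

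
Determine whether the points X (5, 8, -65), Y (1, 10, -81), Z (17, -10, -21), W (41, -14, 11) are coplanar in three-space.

No

The four points are coplanar iff the 3×3 determinant with rows XY, XZ, XW is zero.
Rows: (-4, 2, -16), (12, -18, 44), (36, -22, 76).
Expanding along the first row: (-4)(-400) − (2)(-672) + (-16)(384) = -3200.
Nonzero ⇒ not coplanar.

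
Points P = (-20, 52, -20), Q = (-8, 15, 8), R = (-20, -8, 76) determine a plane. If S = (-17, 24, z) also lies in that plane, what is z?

17

Coplanarity requires PQ · (PR × PS) = 0.
PQ = (12, -37, 28), PR = (0, -60, 96); the triple product is linear in z with coefficient -720 and constant term 12240.
Setting it to zero: z = 17.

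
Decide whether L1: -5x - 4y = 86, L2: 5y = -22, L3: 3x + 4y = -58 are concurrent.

No

Intersecting L1 and L2: solving the 2×2 system gives (x, y) = (-342/25, -22/5).
Substitute into L3: (3)(-342/25) + (4)(-22/5) = -1466/25.
But L3 requires -58 ≠ -1466/25, so the three lines have no common point.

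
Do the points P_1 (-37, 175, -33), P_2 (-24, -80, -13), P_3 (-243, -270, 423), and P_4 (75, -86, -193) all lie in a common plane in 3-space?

A normal to the plane through P_1, P_2, P_3 is n = P_1P_2 × P_1P_3 = (-107380, -10048, -58315).
The plane has equation n·P = 4139055. For P_4: n·P_4 = 4065423.
4065423 ≠ 4139055, so P_4 is off the plane.

No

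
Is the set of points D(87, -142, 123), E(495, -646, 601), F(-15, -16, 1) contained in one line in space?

No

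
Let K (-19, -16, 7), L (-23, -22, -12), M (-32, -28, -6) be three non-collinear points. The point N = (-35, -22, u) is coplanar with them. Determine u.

The plane through K, L, M has equation −150x + 195y − 30z = -480.
Substituting N: (-30)u + (960) = -480, so u = 48.

48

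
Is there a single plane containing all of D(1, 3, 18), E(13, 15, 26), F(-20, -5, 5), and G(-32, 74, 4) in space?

The four points are coplanar iff the 3×3 determinant with rows DE, DF, DG is zero.
Rows: (12, 12, 8), (-21, -8, -13), (-33, 71, -14).
Expanding along the first row: (12)(1035) − (12)(-135) + (8)(-1755) = 0.
Zero determinant ⇒ coplanar.

Yes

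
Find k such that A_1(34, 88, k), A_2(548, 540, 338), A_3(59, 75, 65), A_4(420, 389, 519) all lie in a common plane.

Coplanarity ⇔ det[A_1A_2; A_1A_3; A_1A_4] = 0.
Expanding, this is linear in k: (-14319)k + (-3808854) = 0.
So k = -266.

-266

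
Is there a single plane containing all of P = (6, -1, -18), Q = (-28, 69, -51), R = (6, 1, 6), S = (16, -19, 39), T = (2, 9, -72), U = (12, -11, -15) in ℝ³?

The plane through P, Q, R has normal n = PQ × PR = (1746, 816, -68) and equation n·X = 10884.
Checking the remaining points: n·S = 9780, n·T = 15732, n·U = 12996.
Since n·S = 9780 ≠ 10884, S is off the plane and the points are not all coplanar.

No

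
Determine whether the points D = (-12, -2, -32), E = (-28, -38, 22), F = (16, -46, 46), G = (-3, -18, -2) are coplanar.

No

The four points are coplanar iff the 3×3 determinant with rows DE, DF, DG is zero.
Rows: (-16, -36, 54), (28, -44, 78), (9, -16, 30).
Expanding along the first row: (-16)(-72) − (-36)(138) + (54)(-52) = 3312.
Nonzero ⇒ not coplanar.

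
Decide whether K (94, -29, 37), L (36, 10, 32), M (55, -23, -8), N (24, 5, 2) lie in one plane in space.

No

The four points are coplanar iff the 3×3 determinant with rows KL, KM, KN is zero.
Rows: (-58, 39, -5), (-39, 6, -45), (-70, 34, -35).
Expanding along the first row: (-58)(1320) − (39)(-1785) + (-5)(-906) = -2415.
Nonzero ⇒ not coplanar.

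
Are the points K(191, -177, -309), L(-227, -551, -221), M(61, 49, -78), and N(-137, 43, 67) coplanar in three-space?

No

With K as base: KL = (-418, -374, 88), KM = (-130, 226, 231), KN = (-328, 220, 376).
KM × KN = (34156, -26888, 45528).
KL · (KM × KN) = -214632.
Since -214632 ≠ 0, the four points are not coplanar.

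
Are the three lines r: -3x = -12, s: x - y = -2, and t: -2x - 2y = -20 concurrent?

Yes

Intersecting r and s: solving the 2×2 system gives (x, y) = (4, 6).
Substitute into t: (-2)(4) + (-2)(6) = -20.
This equals -20, so (4, 6) lies on all three lines and they are concurrent.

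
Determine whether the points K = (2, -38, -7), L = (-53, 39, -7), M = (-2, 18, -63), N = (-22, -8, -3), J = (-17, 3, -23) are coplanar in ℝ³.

Yes

The plane through K, L, M has normal n = KL × KM = (-4312, -3080, -2772) and equation n·P = 127820.
Checking the remaining points: n·N = 127820, n·J = 127820.
All equal 127820, so all 5 points lie in one plane.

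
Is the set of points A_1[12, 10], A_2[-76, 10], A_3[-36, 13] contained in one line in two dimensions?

No

A_1A_2 = (-88, 0), A_1A_3 = (-48, 3).
If collinear, A_1A_3 would be a scalar multiple of A_1A_2. But (-88)·(3) ≠ (0)·(-48) (difference -264), so they are not parallel; the points are not collinear.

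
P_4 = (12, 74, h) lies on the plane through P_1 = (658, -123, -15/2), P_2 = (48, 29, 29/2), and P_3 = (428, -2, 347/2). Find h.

A normal to the plane is n = P_1P_2 × P_1P_3 = (24850, 105350, -38850).
P_4 lies in the plane iff n · P_1P_4 = 0.
This gives (-38850)h + (4409475) = 0, so h = 227/2.

227/2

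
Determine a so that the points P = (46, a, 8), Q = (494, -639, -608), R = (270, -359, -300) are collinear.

Collinearity requires PQ × PR = 0; each component is linear in a.
The x-component gives (-308)a + (-24332) = 0, so a = -79.
The remaining components then also vanish.

-79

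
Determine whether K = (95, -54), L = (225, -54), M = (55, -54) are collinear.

Yes

KL = (130, 0), KM = (-40, 0).
det[KL; KM] = (130)(0) − (0)(-40) = 0.
The determinant is zero, so the points are collinear.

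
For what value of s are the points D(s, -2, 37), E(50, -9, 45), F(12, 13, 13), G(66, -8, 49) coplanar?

45

Coplanarity ⇔ det[DE; DF; DG] = 0.
Expanding, this is linear in s: (-120)s + (5400) = 0.
So s = 45.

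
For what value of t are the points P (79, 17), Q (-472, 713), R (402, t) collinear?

-391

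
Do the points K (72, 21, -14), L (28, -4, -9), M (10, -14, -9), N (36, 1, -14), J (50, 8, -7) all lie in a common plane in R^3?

The plane through K, L, M has normal n = KL × KM = (50, -90, -10) and equation n·P = 1850.
Checking the remaining points: n·N = 1850, n·J = 1850.
All equal 1850, so all 5 points lie in one plane.

Yes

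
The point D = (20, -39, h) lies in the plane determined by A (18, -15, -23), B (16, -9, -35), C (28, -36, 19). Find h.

25

The plane through A, B, C has equation −36y − 18z = 954.
Substituting D: (-18)h + (1404) = 954, so h = 25.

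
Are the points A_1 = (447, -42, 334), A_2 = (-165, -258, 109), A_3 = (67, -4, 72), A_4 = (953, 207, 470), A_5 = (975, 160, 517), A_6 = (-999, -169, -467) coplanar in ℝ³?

No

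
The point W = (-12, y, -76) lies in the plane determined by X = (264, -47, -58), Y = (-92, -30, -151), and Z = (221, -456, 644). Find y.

A normal to the plane is n = XY × XZ = (-26103, 253911, 146335).
W lies in the plane iff n · XW = 0.
This gives (253911)y + (16504215) = 0, so y = -65.

-65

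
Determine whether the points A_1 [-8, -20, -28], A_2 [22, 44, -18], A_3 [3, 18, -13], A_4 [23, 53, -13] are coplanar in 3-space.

With A_1 as base: A_1A_2 = (30, 64, 10), A_1A_3 = (11, 38, 15), A_1A_4 = (31, 73, 15).
A_1A_3 × A_1A_4 = (-525, 300, -375).
A_1A_2 · (A_1A_3 × A_1A_4) = -300.
Since -300 ≠ 0, the four points are not coplanar.

No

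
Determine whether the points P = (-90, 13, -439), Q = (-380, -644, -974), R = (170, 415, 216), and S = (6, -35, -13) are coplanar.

Yes

With P as base: PQ = (-290, -657, -535), PR = (260, 402, 655), PS = (96, -48, 426).
PR × PS = (202692, -47880, -51072).
PQ · (PR × PS) = 0.
The scalar triple product vanishes, so the four points are coplanar.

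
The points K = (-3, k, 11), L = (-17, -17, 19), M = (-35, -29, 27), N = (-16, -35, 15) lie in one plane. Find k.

The points are coplanar iff KL · (KM × KN) = 0.
Expanding, this is linear in k: (64)k + (1088) = 0.
So k = -17.

-17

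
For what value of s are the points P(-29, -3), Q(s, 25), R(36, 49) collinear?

6

The three points are collinear iff det[PQ; PR] = 0.
This determinant is linear in s: (52)s + (-312) = 0, so s = 6.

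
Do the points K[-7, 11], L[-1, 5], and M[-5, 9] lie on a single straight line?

Yes

KL = (6, -6), KM = (2, -2).
Twice the signed area of △KLM is (6)(-2) − (-6)(2) = 0.
The triangle is degenerate (zero area), so the points are collinear.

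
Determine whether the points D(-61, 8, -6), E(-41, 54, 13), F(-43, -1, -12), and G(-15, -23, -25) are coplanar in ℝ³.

The four points are coplanar iff the 3×3 determinant with rows DE, DF, DG is zero.
Rows: (20, 46, 19), (18, -9, -6), (46, -31, -19).
Expanding along the first row: (20)(-15) − (46)(-66) + (19)(-144) = 0.
Zero determinant ⇒ coplanar.

Yes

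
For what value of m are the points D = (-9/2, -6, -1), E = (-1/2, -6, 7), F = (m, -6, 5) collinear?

-3/2

Direction DE = (4, 0, 8). From the z-coordinate of F, the parameter along the line is τ = (5 − (-1))/8 = 3/4.
Then m = (-9/2) + 3/4·(4) = -3/2.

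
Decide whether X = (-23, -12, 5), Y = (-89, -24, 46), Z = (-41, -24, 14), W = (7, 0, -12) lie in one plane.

Yes

With X as base: XY = (-66, -12, 41), XZ = (-18, -12, 9), XW = (30, 12, -17).
XZ × XW = (96, -36, 144).
XY · (XZ × XW) = 0.
The scalar triple product vanishes, so the four points are coplanar.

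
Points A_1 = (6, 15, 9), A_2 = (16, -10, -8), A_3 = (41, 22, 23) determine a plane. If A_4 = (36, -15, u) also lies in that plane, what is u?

The plane through A_1, A_2, A_3 has equation −231x − 735y + 945z = -3906.
Substituting A_4: (945)u + (2709) = -3906, so u = -7.

-7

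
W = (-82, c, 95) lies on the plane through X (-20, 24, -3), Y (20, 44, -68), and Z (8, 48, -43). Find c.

-12

A normal to the plane is n = XY × XZ = (760, -220, 400).
W lies in the plane iff n · XW = 0.
This gives (-220)c + (-2640) = 0, so c = -12.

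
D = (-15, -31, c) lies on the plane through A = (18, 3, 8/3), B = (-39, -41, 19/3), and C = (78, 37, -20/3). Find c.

1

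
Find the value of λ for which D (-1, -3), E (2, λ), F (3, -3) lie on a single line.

-3

The three points are collinear iff det[DE; DF] = 0.
This determinant is linear in λ: (-4)λ + (-12) = 0, so λ = -3.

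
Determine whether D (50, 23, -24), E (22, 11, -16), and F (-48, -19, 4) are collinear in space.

Yes

DE = (-28, -12, 8), DF = (-98, -42, 28).
Each component of DF is 7/2 times the corresponding component of DE, so DF = 7/2·DE and the points are collinear.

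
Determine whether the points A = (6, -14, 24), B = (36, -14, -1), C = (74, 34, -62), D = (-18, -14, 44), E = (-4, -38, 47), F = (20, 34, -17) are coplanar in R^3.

Yes

The plane through A, B, C has normal n = AB × AC = (1200, 880, 1440) and equation n·P = 29440.
Checking the remaining points: n·D = 29440, n·E = 29440, n·F = 29440.
All equal 29440, so all 6 points lie in one plane.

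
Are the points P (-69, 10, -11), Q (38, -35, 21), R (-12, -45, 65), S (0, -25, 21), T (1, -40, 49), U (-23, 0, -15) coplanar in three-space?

The plane through P, Q, R has normal n = PQ × PR = (-1660, -6308, -3320) and equation n·X = 87980.
Checking the remaining points: n·S = 87980, n·T = 87980, n·U = 87980.
All equal 87980, so all 6 points lie in one plane.

Yes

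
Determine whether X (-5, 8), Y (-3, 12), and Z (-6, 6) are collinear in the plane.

Yes

XY = (2, 4), XZ = (-1, -2).
det[XY; XZ] = (2)(-2) − (4)(-1) = 0.
The determinant is zero, so the points are collinear.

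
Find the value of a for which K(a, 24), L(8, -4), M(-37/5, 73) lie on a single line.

12/5

The three points are collinear iff det[KL; KM] = 0.
This determinant is linear in a: (-77)a + (924/5) = 0, so a = 12/5.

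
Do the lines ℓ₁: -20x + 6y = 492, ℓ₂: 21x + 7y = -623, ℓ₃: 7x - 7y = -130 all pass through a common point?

Intersecting ℓ₁ and ℓ₂: solving the 2×2 system gives (x, y) = (-27, -8).
Substitute into ℓ₃: (7)(-27) + (-7)(-8) = -133.
But ℓ₃ requires -130 ≠ -133, so the three lines have no common point.

No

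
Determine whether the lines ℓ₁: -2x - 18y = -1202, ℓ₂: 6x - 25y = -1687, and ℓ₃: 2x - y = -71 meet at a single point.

Intersecting ℓ₁ and ℓ₂: solving the 2×2 system gives (x, y) = (-2, 67).
Substitute into ℓ₃: (2)(-2) + (-1)(67) = -71.
This equals -71, so (-2, 67) lies on all three lines and they are concurrent.

Yes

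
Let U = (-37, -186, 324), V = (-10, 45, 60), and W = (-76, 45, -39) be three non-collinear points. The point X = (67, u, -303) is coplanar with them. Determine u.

Coplanarity requires UV · (UW × UX) = 0.
UV = (27, 231, -264), UW = (-39, 231, -363); the triple product is linear in u with coefficient 20097 and constant term -8199576.
Setting it to zero: u = 408.

408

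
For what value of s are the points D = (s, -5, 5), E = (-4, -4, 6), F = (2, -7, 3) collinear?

-2

Collinearity requires DE × DF = 0; each component is linear in s.
The y-component gives (-3)s + (-6) = 0, so s = -2.
The remaining components then also vanish.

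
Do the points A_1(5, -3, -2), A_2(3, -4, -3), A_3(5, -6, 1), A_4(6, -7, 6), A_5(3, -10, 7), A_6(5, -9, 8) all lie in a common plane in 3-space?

The plane through A_1, A_2, A_3 has normal n = A_1A_2 × A_1A_3 = (-6, 6, 6) and equation n·P = -60.
Checking the remaining points: n·A_4 = -42, n·A_5 = -36, n·A_6 = -36.
Since n·A_4 = -42 ≠ -60, A_4 is off the plane and the points are not all coplanar.

No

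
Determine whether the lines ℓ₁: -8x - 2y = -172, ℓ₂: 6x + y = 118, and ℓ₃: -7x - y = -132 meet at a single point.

Lines aᵢx + bᵢy = cᵢ with pairwise distinct directions are concurrent exactly when det[aᵢ bᵢ cᵢ] = 0.
Here the determinant is 8.
Nonzero, so no common point exists.

No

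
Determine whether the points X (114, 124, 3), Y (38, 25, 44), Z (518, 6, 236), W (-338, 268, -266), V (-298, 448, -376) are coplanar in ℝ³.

The plane through X, Y, Z has normal n = XY × XZ = (-18229, 34272, 48964) and equation n·P = 2318514.
Checking the remaining points: n·W = 2321874, n·V = 2375634.
Since n·W = 2321874 ≠ 2318514, W is off the plane and the points are not all coplanar.

No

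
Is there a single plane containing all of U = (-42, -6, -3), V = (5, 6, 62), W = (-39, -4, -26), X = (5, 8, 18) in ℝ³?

A normal to the plane through U, V, W is n = UV × UW = (-406, 1276, 58).
The plane has equation n·P = 9222. For X: n·X = 9222.
Equal, so X lies in the plane and all four are coplanar.

Yes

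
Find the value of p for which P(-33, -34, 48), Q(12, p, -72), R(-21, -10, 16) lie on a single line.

Collinearity requires PQ × PR = 0; each component is linear in p.
The x-component gives (-32)p + (1792) = 0, so p = 56.
The remaining components then also vanish.

56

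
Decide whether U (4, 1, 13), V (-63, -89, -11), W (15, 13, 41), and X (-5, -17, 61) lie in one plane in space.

Yes

With U as base: UV = (-67, -90, -24), UW = (11, 12, 28), UX = (-9, -18, 48).
UW × UX = (1080, -780, -90).
UV · (UW × UX) = 0.
The scalar triple product vanishes, so the four points are coplanar.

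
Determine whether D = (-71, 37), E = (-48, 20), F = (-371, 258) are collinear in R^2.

DE = (23, -17), DF = (-300, 221).
Twice the signed area of △DEF is (23)(221) − (-17)(-300) = -17.
The area is nonzero, so the three points are not collinear.

No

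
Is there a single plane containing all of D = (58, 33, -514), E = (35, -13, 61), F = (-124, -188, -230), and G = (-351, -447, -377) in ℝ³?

With D as base: DE = (-23, -46, 575), DF = (-182, -221, 284), DG = (-409, -480, 137).
DF × DG = (106043, -91222, -3029).
DE · (DF × DG) = 15548.
Since 15548 ≠ 0, the four points are not coplanar.

No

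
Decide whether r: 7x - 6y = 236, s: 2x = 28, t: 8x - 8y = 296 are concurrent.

Yes

Intersecting r and s: solving the 2×2 system gives (x, y) = (14, -23).
Substitute into t: (8)(14) + (-8)(-23) = 296.
This equals 296, so (14, -23) lies on all three lines and they are concurrent.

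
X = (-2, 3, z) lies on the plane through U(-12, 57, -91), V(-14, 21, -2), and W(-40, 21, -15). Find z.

The plane through U, V, W has equation 468x − 2340y − 936z = -53820.
Substituting X: (-936)z + (-7956) = -53820, so z = 49.

49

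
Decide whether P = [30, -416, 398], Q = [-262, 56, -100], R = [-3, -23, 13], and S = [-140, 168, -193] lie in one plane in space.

With P as base: PQ = (-292, 472, -498), PR = (-33, 393, -385), PS = (-170, 584, -591).
PR × PS = (-7423, 45947, 47538).
PQ · (PR × PS) = 180576.
Since 180576 ≠ 0, the four points are not coplanar.

No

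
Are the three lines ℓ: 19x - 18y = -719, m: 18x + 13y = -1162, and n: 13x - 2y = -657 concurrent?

Yes

Intersecting ℓ and m: solving the 2×2 system gives (x, y) = (-53, -16).
Substitute into n: (13)(-53) + (-2)(-16) = -657.
This equals -657, so (-53, -16) lies on all three lines and they are concurrent.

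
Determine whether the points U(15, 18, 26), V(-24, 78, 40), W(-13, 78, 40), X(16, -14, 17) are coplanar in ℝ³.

No

The four points are coplanar iff the 3×3 determinant with rows UV, UW, UX is zero.
Rows: (-39, 60, 14), (-28, 60, 14), (1, -32, -9).
Expanding along the first row: (-39)(-92) − (60)(238) + (14)(836) = 1012.
Nonzero ⇒ not coplanar.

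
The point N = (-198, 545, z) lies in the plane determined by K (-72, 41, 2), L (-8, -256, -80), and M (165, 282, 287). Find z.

Coplanarity requires KL · (KM × KN) = 0.
KL = (64, -297, -82), KM = (237, 241, 285); the triple product is linear in z with coefficient 85813 and constant term -10984064.
Setting it to zero: z = 128.

128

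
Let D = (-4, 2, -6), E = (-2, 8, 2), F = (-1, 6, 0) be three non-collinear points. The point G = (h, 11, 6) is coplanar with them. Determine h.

Coplanarity requires DE · (DF × DG) = 0.
DE = (2, 6, 8), DF = (3, 4, 6); the triple product is linear in h with coefficient 4 and constant term 4.
Setting it to zero: h = -1.

-1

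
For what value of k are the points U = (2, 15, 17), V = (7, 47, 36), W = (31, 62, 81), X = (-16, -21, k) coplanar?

-25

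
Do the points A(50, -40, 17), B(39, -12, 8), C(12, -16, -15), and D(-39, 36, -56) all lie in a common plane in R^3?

No

With A as base: AB = (-11, 28, -9), AC = (-38, 24, -32), AD = (-89, 76, -73).
AC × AD = (680, 74, -752).
AB · (AC × AD) = 1360.
Since 1360 ≠ 0, the four points are not coplanar.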